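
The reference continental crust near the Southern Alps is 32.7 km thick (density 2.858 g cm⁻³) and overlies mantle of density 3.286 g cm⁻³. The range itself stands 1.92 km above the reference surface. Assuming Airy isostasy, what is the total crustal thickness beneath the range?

47.4 km

Root depth r = h ρ_c / (ρ_m − ρ_c) = 1.92 km × 2.858 / 0.428 = 12.82 km.
Total thickness = T + h + r = 32.7 km + 1.92 km + 12.82 km = 47.4 km.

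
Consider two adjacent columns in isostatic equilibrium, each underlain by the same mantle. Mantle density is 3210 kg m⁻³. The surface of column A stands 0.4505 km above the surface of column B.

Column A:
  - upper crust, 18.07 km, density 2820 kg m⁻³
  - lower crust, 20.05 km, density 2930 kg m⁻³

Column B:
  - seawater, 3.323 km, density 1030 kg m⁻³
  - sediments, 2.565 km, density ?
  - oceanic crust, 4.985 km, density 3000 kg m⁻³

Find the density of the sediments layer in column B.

2070 kg m⁻³

Take the compensation level at the base of the deeper column (depth z_c below the surface of column A) and equate Σ ρ_i t_i down to z_c; mantle fills any gap and the z_c terms cancel.
Column A: 18.07×2820 + 20.05×2930 + (z_c − 38.12)×3210
Column B: 0.4505×0 + 3.323×1030 + 2.565×ρ + 4.985×3000 + (z_c − 0.4505 − 10.873)×3210
The z_c×3210 term appears on both sides and cancels. Collect the known terms of each column as K = Σ(ρt)_known − 3210 × (depth of known layers): K_A = 109703.9 − 3210×38.12 = −12661.3; K_B = 18377.69 − 3210×(0.4505 + 10.873) = −17970.745.
Balance: K_A = K_B + 2.565×ρ, so ρ = (K_A − K_B)/2.565 = 5309.44/2.565 = 2070 kg m⁻³.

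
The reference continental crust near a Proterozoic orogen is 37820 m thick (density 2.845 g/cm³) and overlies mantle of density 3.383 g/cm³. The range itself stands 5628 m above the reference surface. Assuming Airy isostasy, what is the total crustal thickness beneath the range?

Root depth r = h ρ_c / (ρ_m − ρ_c) = 5628 m × 2.845 / 0.538 = 29760 m.
Total thickness = T + h + r = 37820 m + 5628 m + 29760 m = 73200 m.

73200 m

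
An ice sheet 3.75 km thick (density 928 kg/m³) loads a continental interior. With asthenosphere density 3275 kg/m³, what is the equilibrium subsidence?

1.06 km

Equating mass per unit area of the two columns: the ice load ρ_ice t is balanced by mantle displaced below, ρ_m s.
s = t ρ_ice / ρ_m = 3.75 km × 928/3275 = 1.06 km.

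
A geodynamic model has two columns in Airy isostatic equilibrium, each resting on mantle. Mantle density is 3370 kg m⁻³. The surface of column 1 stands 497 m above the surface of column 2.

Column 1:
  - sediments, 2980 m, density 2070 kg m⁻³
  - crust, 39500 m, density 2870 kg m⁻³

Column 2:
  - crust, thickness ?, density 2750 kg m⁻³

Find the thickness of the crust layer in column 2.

Take the compensation level at the base of the deeper column (depth z_c below the surface of column 1) and equate Σ ρ_i t_i down to z_c; mantle fills any gap and the z_c terms cancel.
Column 1: 2980×2070 + 39500×2870 + (z_c − 42480)×3370
Column 2: 497×0 + x×2750 + (z_c − 497 − 0 − x)×3370
The z_c×3370 term appears on both sides and cancels. Collect the known terms of each column as K = Σ(ρt)_known − 3370 × (depth of known layers): K_1 = 119533600 − 3370×42480 = −23624000; K_2 = 0 − 3370×(497 + 0) = −1674890.
Balance: K_1 = K_2 − x×(3370 − 2750), so x = (K_2 − K_1)/(3370 − 2750) = 21949100/620 = 35400 m.

35400 m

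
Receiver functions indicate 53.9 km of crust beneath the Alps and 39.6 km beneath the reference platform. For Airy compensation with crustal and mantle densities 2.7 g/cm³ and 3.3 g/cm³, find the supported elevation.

Excess crust Δ = 53.9 km − 39.6 km = 14.3 km, split between elevation h and root r with h + r = Δ.
Airy balance ρ_c h = (ρ_m − ρ_c) r gives r = h ρ_c/(ρ_m − ρ_c), so h (1 + ρ_c/(ρ_m − ρ_c)) = Δ, i.e. h = Δ (ρ_m − ρ_c)/ρ_m.
h = 14.3 km × 0.6/3.3 = 2.6 km.

2.6 km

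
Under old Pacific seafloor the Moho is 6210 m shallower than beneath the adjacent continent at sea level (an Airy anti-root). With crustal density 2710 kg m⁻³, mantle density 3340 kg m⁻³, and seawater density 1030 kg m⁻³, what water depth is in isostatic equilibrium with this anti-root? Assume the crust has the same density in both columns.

Replacing a thickness d of crust by seawater at the top must be balanced by replacing crust with mantle at the base: d (ρ_c − ρ_w) = a (ρ_m − ρ_c).
d = a (ρ_m − ρ_c)/(ρ_c − ρ_w) = 6210 m × 630/1680 = 2330 m.

2330 m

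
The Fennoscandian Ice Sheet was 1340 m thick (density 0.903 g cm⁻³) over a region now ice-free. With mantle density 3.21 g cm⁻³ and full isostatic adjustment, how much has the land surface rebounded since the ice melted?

377 m

Removing the load lets mantle flow back in; uplift u satisfies ρ_ice t = ρ_m u.
u = t ρ_ice/ρ_m = 1340 m × 0.903/3.21 = 377 m.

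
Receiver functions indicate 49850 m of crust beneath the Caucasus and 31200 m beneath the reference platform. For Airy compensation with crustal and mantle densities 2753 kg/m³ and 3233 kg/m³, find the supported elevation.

2770 m

Excess crust Δ = 49850 m − 31200 m = 18650 m, split between elevation h and root r with h + r = Δ.
Airy balance ρ_c h = (ρ_m − ρ_c) r gives r = h ρ_c/(ρ_m − ρ_c), so h (1 + ρ_c/(ρ_m − ρ_c)) = Δ, i.e. h = Δ (ρ_m − ρ_c)/ρ_m.
h = 18650 m × 480/3233 = 2770 m.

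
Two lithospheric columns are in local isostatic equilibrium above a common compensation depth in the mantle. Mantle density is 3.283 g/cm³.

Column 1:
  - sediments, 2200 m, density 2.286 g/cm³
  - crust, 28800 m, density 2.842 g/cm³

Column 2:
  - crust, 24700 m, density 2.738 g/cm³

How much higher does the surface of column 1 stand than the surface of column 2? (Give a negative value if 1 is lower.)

For any compensation level in the mantle, the mantle terms cancel and isostasy reduces to e = (Σt_1 − Σt_2) − (Σ(ρt)_1 − Σ(ρt)_2) / ρ_m.
Σt_1 = 31000 m; Σt_2 = 24700 m; Σ(ρt)_1 = 86878.8; Σ(ρt)_2 = 67628.6 (in m·g/cm³).
e = (31000 − 24700) − (86878.8 − 67628.6) / 3.283 = 436 m.

436 m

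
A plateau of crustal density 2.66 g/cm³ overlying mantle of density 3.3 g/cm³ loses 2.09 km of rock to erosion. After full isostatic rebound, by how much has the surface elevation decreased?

Rebound u = e ρ_c/ρ_m = 2.09 km × 2.66/3.3 = 1.685 km.
Net surface drop = e − u = 2.09 km − 1.685 km = e (ρ_m − ρ_c)/ρ_m = 0.405 km.

0.405 km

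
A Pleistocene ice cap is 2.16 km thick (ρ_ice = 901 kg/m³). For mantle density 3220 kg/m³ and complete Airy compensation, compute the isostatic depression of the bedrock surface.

0.604 km

Balancing pressure at the compensation depth: the ice load ρ_ice t is balanced by mantle displaced below, ρ_m s.
s = t ρ_ice / ρ_m = 2.16 km × 901/3220 = 0.604 km.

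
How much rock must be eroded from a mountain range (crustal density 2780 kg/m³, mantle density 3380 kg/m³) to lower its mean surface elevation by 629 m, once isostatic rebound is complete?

3540 m

Net drop Δ = e − u = e − e ρ_c/ρ_m = e (ρ_m − ρ_c)/ρ_m.
e = Δ ρ_m/(ρ_m − ρ_c) = 629 m × 3380/600 = 3540 m.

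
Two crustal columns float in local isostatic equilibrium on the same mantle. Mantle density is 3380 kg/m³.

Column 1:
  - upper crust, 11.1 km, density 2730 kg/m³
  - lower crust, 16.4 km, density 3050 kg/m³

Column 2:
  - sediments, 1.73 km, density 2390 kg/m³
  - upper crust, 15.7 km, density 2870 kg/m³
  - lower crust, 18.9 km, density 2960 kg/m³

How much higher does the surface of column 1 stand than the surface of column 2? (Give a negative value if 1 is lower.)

For any compensation level in the mantle, the mantle terms cancel and isostasy reduces to e = (Σt_1 − Σt_2) − (Σ(ρt)_1 − Σ(ρt)_2) / ρ_m.
Σt_1 = 27.5 km; Σt_2 = 36.33 km; Σ(ρt)_1 = 80323; Σ(ρt)_2 = 105137.7 (in km·kg/m³).
e = (27.5 − 36.33) − (80323 − 105137.7) / 3380 = −1.49 km.

−1.49 km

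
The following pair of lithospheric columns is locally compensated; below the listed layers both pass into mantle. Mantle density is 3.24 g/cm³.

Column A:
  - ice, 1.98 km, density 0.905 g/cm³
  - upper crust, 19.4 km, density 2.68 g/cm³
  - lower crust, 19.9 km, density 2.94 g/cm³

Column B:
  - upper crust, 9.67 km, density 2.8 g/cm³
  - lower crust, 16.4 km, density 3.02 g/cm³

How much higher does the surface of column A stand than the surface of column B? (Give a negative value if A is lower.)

For any compensation level in the mantle, the mantle terms cancel and isostasy reduces to e = (Σt_A − Σt_B) − (Σ(ρt)_A − Σ(ρt)_B) / ρ_m.
Σt_A = 41.28 km; Σt_B = 26.07 km; Σ(ρt)_A = 112.2899; Σ(ρt)_B = 76.604 (in km·g/cm³).
e = (41.28 − 26.07) − (112.2899 − 76.604) / 3.24 = 4.2 km.

4.2 km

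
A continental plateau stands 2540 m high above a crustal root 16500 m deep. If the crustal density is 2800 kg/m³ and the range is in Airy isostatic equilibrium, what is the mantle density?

Airy balance: ρ_c h = (ρ_m − ρ_c) r → ρ_m = ρ_c (1 + h/r).
ρ_m = 2800 × (1 + 2540 m/16500 m) = 3230 kg/m³.

3230 kg/m³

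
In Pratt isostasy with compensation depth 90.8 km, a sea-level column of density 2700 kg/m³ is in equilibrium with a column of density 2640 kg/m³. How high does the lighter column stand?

2.06 km

ρ_ref D = ρ (D + h) → h = D (ρ_ref − ρ)/ρ.
h = 90.8 km × (2700 − 2640)/2640 = 2.06 km.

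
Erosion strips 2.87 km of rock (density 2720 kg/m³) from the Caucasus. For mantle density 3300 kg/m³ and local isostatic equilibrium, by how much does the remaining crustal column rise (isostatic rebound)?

Unloading: uplift u = e ρ_c/ρ_m = 2.87 km × 2720/3300 = 2.37 km.

2.37 km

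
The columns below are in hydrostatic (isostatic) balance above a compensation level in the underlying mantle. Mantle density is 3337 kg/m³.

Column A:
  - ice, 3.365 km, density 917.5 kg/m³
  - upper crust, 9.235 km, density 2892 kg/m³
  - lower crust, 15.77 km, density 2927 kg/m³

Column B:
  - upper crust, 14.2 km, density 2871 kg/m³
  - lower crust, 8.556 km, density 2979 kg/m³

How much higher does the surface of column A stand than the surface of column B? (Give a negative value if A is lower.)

2.71 km

For any compensation level in the mantle, the mantle terms cancel and isostasy reduces to e = (Σt_A − Σt_B) − (Σ(ρt)_A − Σ(ρt)_B) / ρ_m.
Σt_A = 28.37 km; Σt_B = 22.756 km; Σ(ρt)_A = 75953.7975; Σ(ρt)_B = 66256.524 (in km·kg/m³).
e = (28.37 − 22.756) − (75953.7975 − 66256.524) / 3337 = 2.71 km.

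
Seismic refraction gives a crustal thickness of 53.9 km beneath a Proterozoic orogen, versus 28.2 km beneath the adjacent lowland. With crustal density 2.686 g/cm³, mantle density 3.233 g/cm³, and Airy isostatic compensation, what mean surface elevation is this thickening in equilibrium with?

Excess crust Δ = 53.9 km − 28.2 km = 25.7 km, split between elevation h and root r with h + r = Δ.
Airy balance ρ_c h = (ρ_m − ρ_c) r gives r = h ρ_c/(ρ_m − ρ_c), so h (1 + ρ_c/(ρ_m − ρ_c)) = Δ, i.e. h = Δ (ρ_m − ρ_c)/ρ_m.
h = 25.7 km × 0.547/3.233 = 4.35 km.

4.35 km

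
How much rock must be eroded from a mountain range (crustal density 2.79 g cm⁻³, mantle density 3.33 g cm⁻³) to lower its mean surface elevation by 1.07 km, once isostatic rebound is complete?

6.6 km

Net drop Δ = e − u = e − e ρ_c/ρ_m = e (ρ_m − ρ_c)/ρ_m.
e = Δ ρ_m/(ρ_m − ρ_c) = 1.07 km × 3.33/0.54 = 6.6 km.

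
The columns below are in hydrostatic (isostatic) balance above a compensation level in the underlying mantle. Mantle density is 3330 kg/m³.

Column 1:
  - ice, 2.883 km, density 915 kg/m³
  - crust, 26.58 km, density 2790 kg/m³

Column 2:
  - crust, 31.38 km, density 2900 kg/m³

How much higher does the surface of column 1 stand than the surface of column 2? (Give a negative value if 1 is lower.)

For any compensation level in the mantle, the mantle terms cancel and isostasy reduces to e = (Σt_1 − Σt_2) − (Σ(ρt)_1 − Σ(ρt)_2) / ρ_m.
Σt_1 = 29.463 km; Σt_2 = 31.38 km; Σ(ρt)_1 = 76796.145; Σ(ρt)_2 = 91002 (in km·kg/m³).
e = (29.463 − 31.38) − (76796.145 − 91002) / 3330 = 2.35 km.

2.35 km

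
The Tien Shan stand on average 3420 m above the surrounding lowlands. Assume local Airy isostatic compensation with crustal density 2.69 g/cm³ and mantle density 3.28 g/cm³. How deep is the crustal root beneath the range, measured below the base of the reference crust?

For local isostatic compensation: the weight of the topography is balanced by the buoyancy of the root, ρ_c h = (ρ_m − ρ_c) r.
r = h · ρ_c / (ρ_m − ρ_c) = 3420 m × 2.69 / (3.28 − 2.69) = 15600 m.

15600 m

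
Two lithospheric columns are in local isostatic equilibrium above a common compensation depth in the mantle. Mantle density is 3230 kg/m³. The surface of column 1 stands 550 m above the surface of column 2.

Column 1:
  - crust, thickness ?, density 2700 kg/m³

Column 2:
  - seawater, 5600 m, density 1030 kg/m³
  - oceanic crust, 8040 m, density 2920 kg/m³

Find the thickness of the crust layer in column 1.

31300 m

Take the compensation level at the base of the deeper column (depth z_c below the surface of column 1) and equate Σ ρ_i t_i down to z_c; mantle fills any gap and the z_c terms cancel.
Column 1: x×2700 + (z_c − 0 − x)×3230
Column 2: 550×0 + 5600×1030 + 8040×2920 + (z_c − 550 − 13640)×3230
The z_c×3230 term appears on both sides and cancels. Collect the known terms of each column as K = Σ(ρt)_known − 3230 × (depth of known layers): K_1 = 0 − 3230×0 = 0; K_2 = 29244800 − 3230×(550 + 13640) = −16588900.
Balance: K_1 − x×(3230 − 2700) = K_2, so x = (K_1 − K_2)/(3230 − 2700) = 16588900/530 = 31300 m.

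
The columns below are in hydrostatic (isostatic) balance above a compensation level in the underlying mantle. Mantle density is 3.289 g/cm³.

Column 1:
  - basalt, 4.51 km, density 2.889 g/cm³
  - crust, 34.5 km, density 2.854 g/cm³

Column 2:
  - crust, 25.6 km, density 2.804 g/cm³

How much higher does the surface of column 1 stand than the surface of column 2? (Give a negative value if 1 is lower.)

1.34 km

For any compensation level in the mantle, the mantle terms cancel and isostasy reduces to e = (Σt_1 − Σt_2) − (Σ(ρt)_1 − Σ(ρt)_2) / ρ_m.
Σt_1 = 39.01 km; Σt_2 = 25.6 km; Σ(ρt)_1 = 111.49239; Σ(ρt)_2 = 71.7824 (in km·g/cm³).
e = (39.01 − 25.6) − (111.49239 − 71.7824) / 3.289 = 1.34 km.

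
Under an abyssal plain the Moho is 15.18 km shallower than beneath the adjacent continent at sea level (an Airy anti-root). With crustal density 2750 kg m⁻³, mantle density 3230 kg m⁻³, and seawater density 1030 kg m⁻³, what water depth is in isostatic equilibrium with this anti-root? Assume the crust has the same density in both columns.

Replacing a thickness d of crust by seawater at the top must be balanced by replacing crust with mantle at the base: d (ρ_c − ρ_w) = a (ρ_m − ρ_c).
d = a (ρ_m − ρ_c)/(ρ_c − ρ_w) = 15.18 km × 480/1720 = 4.24 km.

4.24 km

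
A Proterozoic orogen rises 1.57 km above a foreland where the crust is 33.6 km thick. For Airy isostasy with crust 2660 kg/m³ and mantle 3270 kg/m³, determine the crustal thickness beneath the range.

Root depth r = h ρ_c / (ρ_m − ρ_c) = 1.57 km × 2660 / 610 = 6.846 km.
Total thickness = T + h + r = 33.6 km + 1.57 km + 6.846 km = 42 km.

42 km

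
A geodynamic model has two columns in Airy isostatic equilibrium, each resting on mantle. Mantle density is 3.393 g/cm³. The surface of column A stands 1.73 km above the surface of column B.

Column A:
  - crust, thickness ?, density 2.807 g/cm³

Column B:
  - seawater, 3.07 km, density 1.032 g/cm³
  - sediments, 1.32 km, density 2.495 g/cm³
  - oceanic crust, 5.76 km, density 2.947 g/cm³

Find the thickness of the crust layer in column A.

28.8 km

Take the compensation level at the base of the deeper column (depth z_c below the surface of column A) and equate Σ ρ_i t_i down to z_c; mantle fills any gap and the z_c terms cancel.
Column A: x×2.807 + (z_c − 0 − x)×3.393
Column B: 1.73×0 + 3.07×1.032 + 1.32×2.495 + 5.76×2.947 + (z_c − 1.73 − 10.15)×3.393
The z_c×3.393 term appears on both sides and cancels. Collect the known terms of each column as K = Σ(ρt)_known − 3.393 × (depth of known layers): K_A = 0 − 3.393×0 = 0; K_B = 23.43636 − 3.393×(1.73 + 10.15) = −16.87248.
Balance: K_A − x×(3.393 − 2.807) = K_B, so x = (K_A − K_B)/(3.393 − 2.807) = 16.8725/0.586 = 28.8 km.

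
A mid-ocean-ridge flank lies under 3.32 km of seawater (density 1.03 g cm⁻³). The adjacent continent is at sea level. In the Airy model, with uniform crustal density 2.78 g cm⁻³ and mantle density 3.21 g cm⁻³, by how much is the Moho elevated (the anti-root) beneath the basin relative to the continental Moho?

13.5 km

By Archimedes' principle applied to the lithosphere: replacing crust with seawater at the top is compensated by replacing crust with mantle at the base: d (ρ_c − ρ_w) = a (ρ_m − ρ_c).
a = d (ρ_c − ρ_w)/(ρ_m − ρ_c) = 3.32 km × 1.75/0.43 = 13.5 km.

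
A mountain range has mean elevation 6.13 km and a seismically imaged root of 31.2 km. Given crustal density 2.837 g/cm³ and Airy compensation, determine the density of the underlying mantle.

3.39 g/cm³

Airy balance: ρ_c h = (ρ_m − ρ_c) r → ρ_m = ρ_c (1 + h/r).
ρ_m = 2.837 × (1 + 6.13 km/31.2 km) = 3.39 g/cm³.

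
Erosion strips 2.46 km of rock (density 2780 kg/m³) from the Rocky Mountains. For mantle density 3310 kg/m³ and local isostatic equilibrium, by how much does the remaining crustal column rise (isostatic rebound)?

2.07 km

Unloading: uplift u = e ρ_c/ρ_m = 2.46 km × 2780/3310 = 2.07 km.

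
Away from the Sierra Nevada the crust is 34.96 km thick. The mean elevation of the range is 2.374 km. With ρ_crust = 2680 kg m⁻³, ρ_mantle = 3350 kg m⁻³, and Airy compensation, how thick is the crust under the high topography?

46.8 km

Root depth r = h ρ_c / (ρ_m − ρ_c) = 2.374 km × 2680 / 670 = 9.496 km.
Total thickness = T + h + r = 34.96 km + 2.374 km + 9.496 km = 46.8 km.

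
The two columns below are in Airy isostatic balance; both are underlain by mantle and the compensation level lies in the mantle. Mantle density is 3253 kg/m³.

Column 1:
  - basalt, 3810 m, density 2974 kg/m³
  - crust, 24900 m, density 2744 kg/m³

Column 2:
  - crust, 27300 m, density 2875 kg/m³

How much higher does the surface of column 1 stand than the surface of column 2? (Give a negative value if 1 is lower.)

1050 m

For any compensation level in the mantle, the mantle terms cancel and isostasy reduces to e = (Σt_1 − Σt_2) − (Σ(ρt)_1 − Σ(ρt)_2) / ρ_m.
Σt_1 = 28710 m; Σt_2 = 27300 m; Σ(ρt)_1 = 79656540; Σ(ρt)_2 = 78487500 (in m·kg/m³).
e = (28710 − 27300) − (79656540 − 78487500) / 3253 = 1050 m.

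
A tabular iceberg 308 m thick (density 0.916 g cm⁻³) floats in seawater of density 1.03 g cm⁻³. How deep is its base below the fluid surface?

274 m

Draft d = t ρ_obj/ρ_fluid = 308 m × 0.916/1.03 = 274 m.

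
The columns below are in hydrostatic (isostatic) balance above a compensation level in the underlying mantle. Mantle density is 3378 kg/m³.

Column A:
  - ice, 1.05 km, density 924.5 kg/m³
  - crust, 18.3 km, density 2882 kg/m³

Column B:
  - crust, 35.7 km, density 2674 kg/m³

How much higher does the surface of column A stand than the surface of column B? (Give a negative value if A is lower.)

For any compensation level in the mantle, the mantle terms cancel and isostasy reduces to e = (Σt_A − Σt_B) − (Σ(ρt)_A − Σ(ρt)_B) / ρ_m.
Σt_A = 19.35 km; Σt_B = 35.7 km; Σ(ρt)_A = 53711.325; Σ(ρt)_B = 95461.8 (in km·kg/m³).
e = (19.35 − 35.7) − (53711.325 − 95461.8) / 3378 = −3.99 km.

−3.99 km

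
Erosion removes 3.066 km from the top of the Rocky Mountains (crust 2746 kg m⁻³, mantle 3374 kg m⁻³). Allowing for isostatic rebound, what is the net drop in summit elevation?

Rebound u = e ρ_c/ρ_m = 3.066 km × 2746/3374 = 2.495 km.
Net surface drop = e − u = 3.066 km − 2.495 km = e (ρ_m − ρ_c)/ρ_m = 0.571 km.

0.571 km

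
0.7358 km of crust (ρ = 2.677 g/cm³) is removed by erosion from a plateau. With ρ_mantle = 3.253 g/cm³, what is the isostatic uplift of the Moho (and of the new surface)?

0.606 km

Unloading: uplift u = e ρ_c/ρ_m = 0.7358 km × 2.677/3.253 = 0.606 km.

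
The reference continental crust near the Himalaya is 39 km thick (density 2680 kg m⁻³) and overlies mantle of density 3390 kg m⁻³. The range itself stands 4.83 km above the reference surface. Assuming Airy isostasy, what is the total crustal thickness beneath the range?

62.1 km

Root depth r = h ρ_c / (ρ_m − ρ_c) = 4.83 km × 2680 / 710 = 18.23 km.
Total thickness = T + h + r = 39 km + 4.83 km + 18.23 km = 62.1 km.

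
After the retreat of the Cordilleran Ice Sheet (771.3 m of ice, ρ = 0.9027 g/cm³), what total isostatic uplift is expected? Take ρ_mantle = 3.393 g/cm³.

Removing the load lets mantle flow back in; uplift u satisfies ρ_ice t = ρ_m u.
u = t ρ_ice/ρ_m = 771.3 m × 0.9027/3.393 = 205 m.

205 m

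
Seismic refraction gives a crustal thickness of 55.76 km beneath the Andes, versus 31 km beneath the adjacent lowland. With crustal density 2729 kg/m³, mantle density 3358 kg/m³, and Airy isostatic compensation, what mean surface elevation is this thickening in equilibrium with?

4.64 km

Excess crust Δ = 55.76 km − 31 km = 24.76 km, split between elevation h and root r with h + r = Δ.
Airy balance ρ_c h = (ρ_m − ρ_c) r gives r = h ρ_c/(ρ_m − ρ_c), so h (1 + ρ_c/(ρ_m − ρ_c)) = Δ, i.e. h = Δ (ρ_m − ρ_c)/ρ_m.
h = 24.76 km × 629/3358 = 4.64 km.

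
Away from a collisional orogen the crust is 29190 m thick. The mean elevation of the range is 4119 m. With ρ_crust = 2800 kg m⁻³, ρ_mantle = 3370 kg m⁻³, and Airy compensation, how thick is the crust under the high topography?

Root depth r = h ρ_c / (ρ_m − ρ_c) = 4119 m × 2800 / 570 = 20230 m.
Total thickness = T + h + r = 29190 m + 4119 m + 20230 m = 53500 m.

53500 m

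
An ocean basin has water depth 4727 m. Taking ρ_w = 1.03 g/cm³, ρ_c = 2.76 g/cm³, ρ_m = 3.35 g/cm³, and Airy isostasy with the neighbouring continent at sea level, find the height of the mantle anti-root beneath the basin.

By Archimedes' principle applied to the lithosphere: replacing crust with seawater at the top is compensated by replacing crust with mantle at the base: d (ρ_c − ρ_w) = a (ρ_m − ρ_c).
a = d (ρ_c − ρ_w)/(ρ_m − ρ_c) = 4727 m × 1.73/0.59 = 13900 m.

13900 m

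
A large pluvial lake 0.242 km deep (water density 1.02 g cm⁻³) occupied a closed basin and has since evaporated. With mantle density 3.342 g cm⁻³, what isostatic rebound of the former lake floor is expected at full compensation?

u = d ρ_w/ρ_m = 0.242 km × 1.02/3.342 = 0.0739 km.

0.0739 km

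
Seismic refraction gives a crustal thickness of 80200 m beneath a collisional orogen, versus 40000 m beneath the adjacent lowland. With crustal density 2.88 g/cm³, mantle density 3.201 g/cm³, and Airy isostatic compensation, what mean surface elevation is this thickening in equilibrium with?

Excess crust Δ = 80200 m − 40000 m = 40200 m, split between elevation h and root r with h + r = Δ.
Airy balance ρ_c h = (ρ_m − ρ_c) r gives r = h ρ_c/(ρ_m − ρ_c), so h (1 + ρ_c/(ρ_m − ρ_c)) = Δ, i.e. h = Δ (ρ_m − ρ_c)/ρ_m.
h = 40200 m × 0.321/3.201 = 4030 m.

4030 m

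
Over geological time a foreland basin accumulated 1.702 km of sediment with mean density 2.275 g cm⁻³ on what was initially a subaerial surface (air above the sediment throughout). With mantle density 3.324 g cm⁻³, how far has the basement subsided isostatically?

1.16 km

Subaerial load: s = t ρ_sed / ρ_m = 1.702 km × 2.275/3.324 = 1.16 km.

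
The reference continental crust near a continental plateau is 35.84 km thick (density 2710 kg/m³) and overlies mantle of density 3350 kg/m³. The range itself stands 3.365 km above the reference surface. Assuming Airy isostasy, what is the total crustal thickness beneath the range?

Root depth r = h ρ_c / (ρ_m − ρ_c) = 3.365 km × 2710 / 640 = 14.25 km.
Total thickness = T + h + r = 35.84 km + 3.365 km + 14.25 km = 53.5 km.

53.5 km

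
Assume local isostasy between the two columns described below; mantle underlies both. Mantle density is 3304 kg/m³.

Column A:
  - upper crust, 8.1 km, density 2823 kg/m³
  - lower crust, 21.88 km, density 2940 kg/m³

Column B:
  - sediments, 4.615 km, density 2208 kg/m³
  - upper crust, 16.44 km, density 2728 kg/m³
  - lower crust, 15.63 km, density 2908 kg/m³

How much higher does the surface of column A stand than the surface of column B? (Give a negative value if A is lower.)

For any compensation level in the mantle, the mantle terms cancel and isostasy reduces to e = (Σt_A − Σt_B) − (Σ(ρt)_A − Σ(ρt)_B) / ρ_m.
Σt_A = 29.98 km; Σt_B = 36.685 km; Σ(ρt)_A = 87193.5; Σ(ρt)_B = 100490.28 (in km·kg/m³).
e = (29.98 − 36.685) − (87193.5 − 100490.28) / 3304 = −2.68 km.

−2.68 km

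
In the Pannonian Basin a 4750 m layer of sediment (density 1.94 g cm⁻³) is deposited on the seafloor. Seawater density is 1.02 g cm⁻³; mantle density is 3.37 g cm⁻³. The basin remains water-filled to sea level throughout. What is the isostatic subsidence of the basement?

Submarine loading: the sediment displaces seawater, and the subsidence is in turn flooded, so s (ρ_m − ρ_w) = t (ρ_sed − ρ_w).
s = 4750 m × (1.94 − 1.02) / (3.37 − 1.02) = 1860 m.

1860 m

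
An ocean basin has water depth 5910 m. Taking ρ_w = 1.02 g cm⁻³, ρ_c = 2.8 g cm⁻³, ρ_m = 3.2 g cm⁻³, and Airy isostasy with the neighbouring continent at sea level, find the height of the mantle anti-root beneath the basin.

26300 m

Equating mass per unit area of the two columns: replacing crust with seawater at the top is compensated by replacing crust with mantle at the base: d (ρ_c − ρ_w) = a (ρ_m − ρ_c).
a = d (ρ_c − ρ_w)/(ρ_m − ρ_c) = 5910 m × 1.78/0.4 = 26300 m.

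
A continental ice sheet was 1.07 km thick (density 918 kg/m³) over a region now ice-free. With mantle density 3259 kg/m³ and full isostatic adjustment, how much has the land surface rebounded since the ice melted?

0.301 km

Removing the load lets mantle flow back in; uplift u satisfies ρ_ice t = ρ_m u.
u = t ρ_ice/ρ_m = 1.07 km × 918/3259 = 0.301 km.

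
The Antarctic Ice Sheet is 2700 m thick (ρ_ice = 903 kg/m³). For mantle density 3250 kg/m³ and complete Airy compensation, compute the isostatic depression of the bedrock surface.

750 m

By Archimedes' principle applied to the lithosphere: the ice load ρ_ice t is balanced by mantle displaced below, ρ_m s.
s = t ρ_ice / ρ_m = 2700 m × 903/3250 = 750 m.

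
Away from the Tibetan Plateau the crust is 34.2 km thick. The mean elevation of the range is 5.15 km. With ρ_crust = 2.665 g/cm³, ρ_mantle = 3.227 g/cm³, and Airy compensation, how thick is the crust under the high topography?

63.8 km

Root depth r = h ρ_c / (ρ_m − ρ_c) = 5.15 km × 2.665 / 0.562 = 24.42 km.
Total thickness = T + h + r = 34.2 km + 5.15 km + 24.42 km = 63.8 km.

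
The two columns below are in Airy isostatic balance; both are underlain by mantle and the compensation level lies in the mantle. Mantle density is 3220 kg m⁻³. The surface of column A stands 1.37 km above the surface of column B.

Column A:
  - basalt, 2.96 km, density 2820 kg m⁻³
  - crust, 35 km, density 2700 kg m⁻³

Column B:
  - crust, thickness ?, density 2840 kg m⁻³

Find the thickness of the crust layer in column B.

39.4 km

Take the compensation level at the base of the deeper column (depth z_c below the surface of column A) and equate Σ ρ_i t_i down to z_c; mantle fills any gap and the z_c terms cancel.
Column A: 2.96×2820 + 35×2700 + (z_c − 37.96)×3220
Column B: 1.37×0 + x×2840 + (z_c − 1.37 − 0 − x)×3220
The z_c×3220 term appears on both sides and cancels. Collect the known terms of each column as K = Σ(ρt)_known − 3220 × (depth of known layers): K_A = 102847.2 − 3220×37.96 = −19384; K_B = 0 − 3220×(1.37 + 0) = −4411.4.
Balance: K_A = K_B − x×(3220 − 2840), so x = (K_B − K_A)/(3220 − 2840) = 14972.6/380 = 39.4 km.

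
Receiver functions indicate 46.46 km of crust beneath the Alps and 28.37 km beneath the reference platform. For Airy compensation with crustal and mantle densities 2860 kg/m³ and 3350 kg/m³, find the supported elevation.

Excess crust Δ = 46.46 km − 28.37 km = 18.09 km, split between elevation h and root r with h + r = Δ.
Airy balance ρ_c h = (ρ_m − ρ_c) r gives r = h ρ_c/(ρ_m − ρ_c), so h (1 + ρ_c/(ρ_m − ρ_c)) = Δ, i.e. h = Δ (ρ_m − ρ_c)/ρ_m.
h = 18.09 km × 490/3350 = 2.65 km.

2.65 km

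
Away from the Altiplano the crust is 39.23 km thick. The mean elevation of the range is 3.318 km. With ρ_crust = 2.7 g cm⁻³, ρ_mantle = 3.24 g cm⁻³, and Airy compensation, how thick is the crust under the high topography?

Root depth r = h ρ_c / (ρ_m − ρ_c) = 3.318 km × 2.7 / 0.54 = 16.59 km.
Total thickness = T + h + r = 39.23 km + 3.318 km + 16.59 km = 59.1 km.

59.1 km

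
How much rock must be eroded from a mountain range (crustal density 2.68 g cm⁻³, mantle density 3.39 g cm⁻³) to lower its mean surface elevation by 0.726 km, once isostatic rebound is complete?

Net drop Δ = e − u = e − e ρ_c/ρ_m = e (ρ_m − ρ_c)/ρ_m.
e = Δ ρ_m/(ρ_m − ρ_c) = 0.726 km × 3.39/0.71 = 3.47 km.

3.47 km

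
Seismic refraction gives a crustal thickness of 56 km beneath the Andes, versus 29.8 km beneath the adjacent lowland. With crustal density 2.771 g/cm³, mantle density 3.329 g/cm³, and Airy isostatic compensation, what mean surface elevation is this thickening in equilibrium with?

4.39 km

Excess crust Δ = 56 km − 29.8 km = 26.2 km, split between elevation h and root r with h + r = Δ.
Airy balance ρ_c h = (ρ_m − ρ_c) r gives r = h ρ_c/(ρ_m − ρ_c), so h (1 + ρ_c/(ρ_m − ρ_c)) = Δ, i.e. h = Δ (ρ_m − ρ_c)/ρ_m.
h = 26.2 km × 0.558/3.329 = 4.39 km.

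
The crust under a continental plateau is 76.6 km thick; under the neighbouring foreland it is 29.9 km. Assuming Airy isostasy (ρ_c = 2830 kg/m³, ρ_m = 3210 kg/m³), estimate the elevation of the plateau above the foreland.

Excess crust Δ = 76.6 km − 29.9 km = 46.7 km, split between elevation h and root r with h + r = Δ.
Airy balance ρ_c h = (ρ_m − ρ_c) r gives r = h ρ_c/(ρ_m − ρ_c), so h (1 + ρ_c/(ρ_m − ρ_c)) = Δ, i.e. h = Δ (ρ_m − ρ_c)/ρ_m.
h = 46.7 km × 380/3210 = 5.53 km.

5.53 km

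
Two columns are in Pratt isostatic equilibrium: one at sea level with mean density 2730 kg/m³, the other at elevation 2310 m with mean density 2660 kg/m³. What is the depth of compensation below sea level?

87800 m

ρ_ref D = ρ (D + h) → D (ρ_ref − ρ) = ρ h.
D = ρ h/(ρ_ref − ρ) = 2660 × 2310 m/(2730 − 2660) = 87800 m.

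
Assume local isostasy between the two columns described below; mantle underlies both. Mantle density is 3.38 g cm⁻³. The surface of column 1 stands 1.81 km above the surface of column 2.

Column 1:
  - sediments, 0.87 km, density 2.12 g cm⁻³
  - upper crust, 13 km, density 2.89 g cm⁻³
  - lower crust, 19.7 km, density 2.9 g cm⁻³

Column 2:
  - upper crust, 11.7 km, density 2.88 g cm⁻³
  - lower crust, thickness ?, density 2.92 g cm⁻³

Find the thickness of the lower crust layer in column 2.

Take the compensation level at the base of the deeper column (depth z_c below the surface of column 1) and equate Σ ρ_i t_i down to z_c; mantle fills any gap and the z_c terms cancel.
Column 1: 0.87×2.12 + 13×2.89 + 19.7×2.9 + (z_c − 33.57)×3.38
Column 2: 1.81×0 + 11.7×2.88 + x×2.92 + (z_c − 1.81 − 11.7 − x)×3.38
The z_c×3.38 term appears on both sides and cancels. Collect the known terms of each column as K = Σ(ρt)_known − 3.38 × (depth of known layers): K_1 = 96.5444 − 3.38×33.57 = −16.9222; K_2 = 33.696 − 3.38×(1.81 + 11.7) = −11.9678.
Balance: K_1 = K_2 − x×(3.38 − 2.92), so x = (K_2 − K_1)/(3.38 − 2.92) = 4.9544/0.46 = 10.8 km.

10.8 km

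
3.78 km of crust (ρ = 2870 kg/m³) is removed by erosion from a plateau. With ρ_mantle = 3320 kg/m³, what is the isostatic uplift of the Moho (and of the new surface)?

Unloading: uplift u = e ρ_c/ρ_m = 3.78 km × 2870/3320 = 3.27 km.

3.27 km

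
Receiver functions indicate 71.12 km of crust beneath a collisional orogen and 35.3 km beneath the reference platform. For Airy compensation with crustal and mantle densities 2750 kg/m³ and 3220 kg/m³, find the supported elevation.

Excess crust Δ = 71.12 km − 35.3 km = 35.82 km, split between elevation h and root r with h + r = Δ.
Airy balance ρ_c h = (ρ_m − ρ_c) r gives r = h ρ_c/(ρ_m − ρ_c), so h (1 + ρ_c/(ρ_m − ρ_c)) = Δ, i.e. h = Δ (ρ_m − ρ_c)/ρ_m.
h = 35.82 km × 470/3220 = 5.23 km.

5.23 km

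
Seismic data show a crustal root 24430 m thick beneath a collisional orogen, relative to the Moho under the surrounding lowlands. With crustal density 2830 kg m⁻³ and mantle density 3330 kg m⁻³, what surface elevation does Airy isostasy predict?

Balancing pressure at the compensation depth: ρ_c h = (ρ_m − ρ_c) r.
h = r (ρ_m − ρ_c) / ρ_c = 24430 m × (3330 − 2830) / 2830 = 4320 m.

4320 m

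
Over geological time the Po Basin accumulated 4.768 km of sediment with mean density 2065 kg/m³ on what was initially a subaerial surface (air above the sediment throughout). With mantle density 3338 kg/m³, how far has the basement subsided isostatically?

2.95 km

Subaerial load: s = t ρ_sed / ρ_m = 4.768 km × 2065/3338 = 2.95 km.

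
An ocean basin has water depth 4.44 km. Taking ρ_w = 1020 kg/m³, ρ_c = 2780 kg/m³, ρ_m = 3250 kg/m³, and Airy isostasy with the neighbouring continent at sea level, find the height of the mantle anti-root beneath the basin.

Balancing pressure at the compensation depth: replacing crust with seawater at the top is compensated by replacing crust with mantle at the base: d (ρ_c − ρ_w) = a (ρ_m − ρ_c).
a = d (ρ_c − ρ_w)/(ρ_m − ρ_c) = 4.44 km × 1760/470 = 16.6 km.

16.6 km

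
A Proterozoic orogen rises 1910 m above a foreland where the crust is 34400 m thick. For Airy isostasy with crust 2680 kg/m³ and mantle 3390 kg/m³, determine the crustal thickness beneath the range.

43500 m

Root depth r = h ρ_c / (ρ_m − ρ_c) = 1910 m × 2680 / 710 = 7210 m.
Total thickness = T + h + r = 34400 m + 1910 m + 7210 m = 43500 m.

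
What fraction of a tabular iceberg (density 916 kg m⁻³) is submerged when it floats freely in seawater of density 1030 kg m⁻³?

88.9%

Submerged fraction = ρ_obj/ρ_fluid = 916/1030 = 88.9%.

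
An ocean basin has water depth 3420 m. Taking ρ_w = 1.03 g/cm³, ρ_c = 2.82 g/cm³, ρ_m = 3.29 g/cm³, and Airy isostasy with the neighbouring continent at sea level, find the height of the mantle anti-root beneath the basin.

Isostatic balance requires: replacing crust with seawater at the top is compensated by replacing crust with mantle at the base: d (ρ_c − ρ_w) = a (ρ_m − ρ_c).
a = d (ρ_c − ρ_w)/(ρ_m − ρ_c) = 3420 m × 1.79/0.47 = 13000 m.

13000 m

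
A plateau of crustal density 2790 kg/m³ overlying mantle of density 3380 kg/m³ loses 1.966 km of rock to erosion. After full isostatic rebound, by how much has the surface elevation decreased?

0.343 km

Rebound u = e ρ_c/ρ_m = 1.966 km × 2790/3380 = 1.623 km.
Net surface drop = e − u = 1.966 km − 1.623 km = e (ρ_m − ρ_c)/ρ_m = 0.343 km.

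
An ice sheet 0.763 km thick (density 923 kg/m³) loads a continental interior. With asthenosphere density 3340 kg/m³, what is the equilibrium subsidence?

0.211 km

In Airy isostatic equilibrium: the ice load ρ_ice t is balanced by mantle displaced below, ρ_m s.
s = t ρ_ice / ρ_m = 0.763 km × 923/3340 = 0.211 km.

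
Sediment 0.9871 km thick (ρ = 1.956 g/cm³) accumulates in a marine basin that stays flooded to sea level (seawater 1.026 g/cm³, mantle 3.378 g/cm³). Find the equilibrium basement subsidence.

Submarine loading: the sediment displaces seawater, and the subsidence is in turn flooded, so s (ρ_m − ρ_w) = t (ρ_sed − ρ_w).
s = 0.9871 km × (1.956 − 1.026) / (3.378 − 1.026) = 0.39 km.

0.39 km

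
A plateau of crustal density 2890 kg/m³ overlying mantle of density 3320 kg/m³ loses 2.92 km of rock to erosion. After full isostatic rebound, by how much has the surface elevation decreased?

0.378 km

Rebound u = e ρ_c/ρ_m = 2.92 km × 2890/3320 = 2.542 km.
Net surface drop = e − u = 2.92 km − 2.542 km = e (ρ_m − ρ_c)/ρ_m = 0.378 km.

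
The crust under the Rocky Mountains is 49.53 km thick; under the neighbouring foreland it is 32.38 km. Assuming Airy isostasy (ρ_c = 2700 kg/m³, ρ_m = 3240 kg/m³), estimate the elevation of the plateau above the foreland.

Excess crust Δ = 49.53 km − 32.38 km = 17.15 km, split between elevation h and root r with h + r = Δ.
Airy balance ρ_c h = (ρ_m − ρ_c) r gives r = h ρ_c/(ρ_m − ρ_c), so h (1 + ρ_c/(ρ_m − ρ_c)) = Δ, i.e. h = Δ (ρ_m − ρ_c)/ρ_m.
h = 17.15 km × 540/3240 = 2.86 km.

2.86 km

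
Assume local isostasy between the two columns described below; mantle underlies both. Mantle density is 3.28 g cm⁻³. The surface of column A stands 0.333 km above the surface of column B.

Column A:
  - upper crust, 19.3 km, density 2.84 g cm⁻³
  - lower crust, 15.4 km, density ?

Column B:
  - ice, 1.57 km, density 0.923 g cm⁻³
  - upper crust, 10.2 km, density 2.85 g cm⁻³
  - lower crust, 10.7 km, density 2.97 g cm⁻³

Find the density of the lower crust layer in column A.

3.02 g cm⁻³

Take the compensation level at the base of the deeper column (depth z_c below the surface of column A) and equate Σ ρ_i t_i down to z_c; mantle fills any gap and the z_c terms cancel.
Column A: 19.3×2.84 + 15.4×ρ + (z_c − 34.7)×3.28
Column B: 0.333×0 + 1.57×0.923 + 10.2×2.85 + 10.7×2.97 + (z_c − 0.333 − 22.47)×3.28
The z_c×3.28 term appears on both sides and cancels. Collect the known terms of each column as K = Σ(ρt)_known − 3.28 × (depth of known layers): K_A = 54.812 − 3.28×34.7 = −59.004; K_B = 62.29811 − 3.28×(0.333 + 22.47) = −12.49573.
Balance: K_A + 15.4×ρ = K_B, so ρ = (K_B − K_A)/15.4 = 46.5083/15.4 = 3.02 g cm⁻³.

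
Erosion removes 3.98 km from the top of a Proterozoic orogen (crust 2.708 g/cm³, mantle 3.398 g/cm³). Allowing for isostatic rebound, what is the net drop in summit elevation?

Rebound u = e ρ_c/ρ_m = 3.98 km × 2.708/3.398 = 3.172 km.
Net surface drop = e − u = 3.98 km − 3.172 km = e (ρ_m − ρ_c)/ρ_m = 0.808 km.

0.808 km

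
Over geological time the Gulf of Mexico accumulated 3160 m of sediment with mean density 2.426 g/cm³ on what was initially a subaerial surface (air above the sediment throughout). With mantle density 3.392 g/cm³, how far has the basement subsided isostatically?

Subaerial load: s = t ρ_sed / ρ_m = 3160 m × 2.426/3.392 = 2260 m.

2260 m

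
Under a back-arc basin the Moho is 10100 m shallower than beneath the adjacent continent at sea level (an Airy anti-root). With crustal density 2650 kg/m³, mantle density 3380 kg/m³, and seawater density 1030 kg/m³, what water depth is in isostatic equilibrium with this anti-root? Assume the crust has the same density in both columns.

4550 m

Replacing a thickness d of crust by seawater at the top must be balanced by replacing crust with mantle at the base: d (ρ_c − ρ_w) = a (ρ_m − ρ_c).
d = a (ρ_m − ρ_c)/(ρ_c − ρ_w) = 10100 m × 730/1620 = 4550 m.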